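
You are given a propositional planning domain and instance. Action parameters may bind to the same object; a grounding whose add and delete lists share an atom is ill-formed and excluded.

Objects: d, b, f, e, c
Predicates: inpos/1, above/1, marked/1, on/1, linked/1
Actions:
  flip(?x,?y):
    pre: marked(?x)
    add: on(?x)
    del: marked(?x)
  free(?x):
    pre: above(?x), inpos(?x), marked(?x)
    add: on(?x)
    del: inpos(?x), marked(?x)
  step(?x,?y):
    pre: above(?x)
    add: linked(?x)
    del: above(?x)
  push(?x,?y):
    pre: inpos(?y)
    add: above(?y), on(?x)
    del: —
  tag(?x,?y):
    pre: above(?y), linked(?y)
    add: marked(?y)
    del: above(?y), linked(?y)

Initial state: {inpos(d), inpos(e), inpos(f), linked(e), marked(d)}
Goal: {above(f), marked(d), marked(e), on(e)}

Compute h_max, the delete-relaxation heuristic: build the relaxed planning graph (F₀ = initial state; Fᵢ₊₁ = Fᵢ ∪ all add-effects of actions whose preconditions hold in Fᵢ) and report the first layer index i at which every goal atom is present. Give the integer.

2

F0 = init (5 atoms)
F1 = F0 ∪ {above(d), above(e), above(f), on(b), on(c), on(d), on(e), on(f)}  (13 atoms)
F2 = F1 ∪ {linked(d), linked(f), marked(e)}  (16 atoms)
goal ⊆ F2  ⇒  h_max = 2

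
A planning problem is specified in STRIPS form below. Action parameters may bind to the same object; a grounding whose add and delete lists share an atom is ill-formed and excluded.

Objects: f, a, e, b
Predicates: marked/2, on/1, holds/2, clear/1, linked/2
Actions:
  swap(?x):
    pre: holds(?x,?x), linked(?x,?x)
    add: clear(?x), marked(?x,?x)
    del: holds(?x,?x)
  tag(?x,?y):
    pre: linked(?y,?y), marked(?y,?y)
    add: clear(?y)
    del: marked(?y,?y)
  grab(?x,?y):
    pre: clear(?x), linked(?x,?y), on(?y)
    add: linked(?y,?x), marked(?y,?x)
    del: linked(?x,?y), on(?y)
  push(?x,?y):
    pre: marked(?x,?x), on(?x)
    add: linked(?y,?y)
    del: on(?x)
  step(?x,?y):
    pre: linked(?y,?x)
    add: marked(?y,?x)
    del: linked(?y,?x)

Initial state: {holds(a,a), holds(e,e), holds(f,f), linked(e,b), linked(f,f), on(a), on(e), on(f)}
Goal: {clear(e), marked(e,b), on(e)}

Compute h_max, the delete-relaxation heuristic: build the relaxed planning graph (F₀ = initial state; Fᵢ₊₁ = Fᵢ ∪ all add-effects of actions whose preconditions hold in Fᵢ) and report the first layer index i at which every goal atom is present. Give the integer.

3

F0 = init (8 atoms)
F1 = F0 ∪ {clear(f), marked(e,b), marked(f,f)}  (11 atoms)
F2 = F1 ∪ {linked(a,a), linked(b,b), linked(e,e)}  (14 atoms)
F3 = F2 ∪ {clear(a), clear(e), marked(a,a), marked(b,b), marked(e,e)}  (19 atoms)
goal ⊆ F3  ⇒  h_max = 3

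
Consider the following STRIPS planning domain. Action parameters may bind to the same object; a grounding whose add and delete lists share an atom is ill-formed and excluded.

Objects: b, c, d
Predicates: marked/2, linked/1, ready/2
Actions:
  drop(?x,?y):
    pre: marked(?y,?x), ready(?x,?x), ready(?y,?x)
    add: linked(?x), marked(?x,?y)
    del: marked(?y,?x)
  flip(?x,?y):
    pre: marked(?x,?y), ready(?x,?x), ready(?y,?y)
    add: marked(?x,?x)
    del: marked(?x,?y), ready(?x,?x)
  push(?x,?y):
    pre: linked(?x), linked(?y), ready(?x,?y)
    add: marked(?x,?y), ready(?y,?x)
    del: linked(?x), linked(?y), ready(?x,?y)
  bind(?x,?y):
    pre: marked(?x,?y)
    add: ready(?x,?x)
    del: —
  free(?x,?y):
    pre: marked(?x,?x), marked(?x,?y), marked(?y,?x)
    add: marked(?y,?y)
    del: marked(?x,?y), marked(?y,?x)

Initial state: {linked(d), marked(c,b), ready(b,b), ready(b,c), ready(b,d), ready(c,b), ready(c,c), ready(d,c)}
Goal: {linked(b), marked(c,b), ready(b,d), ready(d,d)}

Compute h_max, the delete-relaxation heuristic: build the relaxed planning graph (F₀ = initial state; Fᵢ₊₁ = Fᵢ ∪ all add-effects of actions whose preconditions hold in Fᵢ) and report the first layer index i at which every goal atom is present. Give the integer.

F0 = init (8 atoms)
F1 = F0 ∪ {linked(b), marked(b,c), marked(c,c)}  (11 atoms)
F2 = F1 ∪ {linked(c), marked(b,b), marked(b,d), ready(d,b)}  (15 atoms)
F3 = F2 ∪ {marked(d,b), marked(d,c), ready(c,d)}  (18 atoms)
F4 = F3 ∪ {marked(c,d), marked(d,d), ready(d,d)}  (21 atoms)
goal ⊆ F4  ⇒  h_max = 4

4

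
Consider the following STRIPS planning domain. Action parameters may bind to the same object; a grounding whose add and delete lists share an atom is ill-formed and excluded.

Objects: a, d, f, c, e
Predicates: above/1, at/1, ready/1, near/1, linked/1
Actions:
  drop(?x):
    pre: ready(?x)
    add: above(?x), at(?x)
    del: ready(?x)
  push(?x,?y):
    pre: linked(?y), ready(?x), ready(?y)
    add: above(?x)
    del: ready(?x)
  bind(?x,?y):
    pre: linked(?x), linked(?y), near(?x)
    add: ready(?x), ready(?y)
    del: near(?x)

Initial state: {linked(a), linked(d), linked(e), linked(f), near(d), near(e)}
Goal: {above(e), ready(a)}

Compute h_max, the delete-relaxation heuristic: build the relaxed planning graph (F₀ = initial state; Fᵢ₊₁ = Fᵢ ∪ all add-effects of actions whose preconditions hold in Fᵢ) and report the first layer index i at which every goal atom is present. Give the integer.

F0 = init (6 atoms)
F1 = F0 ∪ {ready(a), ready(d), ready(e), ready(f)}  (10 atoms)
F2 = F1 ∪ {above(a), above(d), above(e), above(f), at(a), at(d), at(e), at(f)}  (18 atoms)
goal ⊆ F2  ⇒  h_max = 2

2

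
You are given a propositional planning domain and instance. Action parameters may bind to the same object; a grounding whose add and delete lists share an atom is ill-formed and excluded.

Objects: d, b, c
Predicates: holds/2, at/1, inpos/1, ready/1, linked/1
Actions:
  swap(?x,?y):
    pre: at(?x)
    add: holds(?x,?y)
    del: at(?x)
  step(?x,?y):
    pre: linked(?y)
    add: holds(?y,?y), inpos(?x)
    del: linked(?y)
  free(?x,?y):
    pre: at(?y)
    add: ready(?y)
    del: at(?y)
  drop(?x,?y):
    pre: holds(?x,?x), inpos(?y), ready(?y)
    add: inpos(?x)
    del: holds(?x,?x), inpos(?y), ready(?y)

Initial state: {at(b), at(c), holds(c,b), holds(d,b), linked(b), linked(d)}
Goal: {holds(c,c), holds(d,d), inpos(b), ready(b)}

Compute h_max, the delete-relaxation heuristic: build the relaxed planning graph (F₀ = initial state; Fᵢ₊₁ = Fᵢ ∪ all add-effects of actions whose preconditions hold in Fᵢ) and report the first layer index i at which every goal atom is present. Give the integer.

1

F0 = init (6 atoms)
F1 = F0 ∪ {holds(b,b), holds(b,c), holds(b,d), holds(c,c), holds(c,d), holds(d,d), inpos(b), inpos(c), inpos(d), ready(b), ready(c)}  (17 atoms)
goal ⊆ F1  ⇒  h_max = 1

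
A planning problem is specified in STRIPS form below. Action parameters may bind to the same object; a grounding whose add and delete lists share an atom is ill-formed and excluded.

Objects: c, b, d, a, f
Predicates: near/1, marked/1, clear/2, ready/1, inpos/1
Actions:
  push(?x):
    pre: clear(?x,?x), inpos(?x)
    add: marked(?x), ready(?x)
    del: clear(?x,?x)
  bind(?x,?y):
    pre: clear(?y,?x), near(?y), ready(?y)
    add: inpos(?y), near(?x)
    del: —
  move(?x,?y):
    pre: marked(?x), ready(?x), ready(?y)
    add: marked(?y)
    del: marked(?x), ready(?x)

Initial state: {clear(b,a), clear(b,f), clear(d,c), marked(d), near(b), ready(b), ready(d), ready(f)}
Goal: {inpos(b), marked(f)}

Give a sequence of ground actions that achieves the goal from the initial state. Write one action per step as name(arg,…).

1. bind(a,b)  →  {clear(b,a), clear(b,f), clear(d,c), inpos(b), marked(d), near(a), near(b), ready(b), ready(d), ready(f)}
2. move(d,f)  →  {clear(b,a), clear(b,f), clear(d,c), inpos(b), marked(f), near(a), near(b), ready(b), ready(f)}

bind(a,b); move(d,f)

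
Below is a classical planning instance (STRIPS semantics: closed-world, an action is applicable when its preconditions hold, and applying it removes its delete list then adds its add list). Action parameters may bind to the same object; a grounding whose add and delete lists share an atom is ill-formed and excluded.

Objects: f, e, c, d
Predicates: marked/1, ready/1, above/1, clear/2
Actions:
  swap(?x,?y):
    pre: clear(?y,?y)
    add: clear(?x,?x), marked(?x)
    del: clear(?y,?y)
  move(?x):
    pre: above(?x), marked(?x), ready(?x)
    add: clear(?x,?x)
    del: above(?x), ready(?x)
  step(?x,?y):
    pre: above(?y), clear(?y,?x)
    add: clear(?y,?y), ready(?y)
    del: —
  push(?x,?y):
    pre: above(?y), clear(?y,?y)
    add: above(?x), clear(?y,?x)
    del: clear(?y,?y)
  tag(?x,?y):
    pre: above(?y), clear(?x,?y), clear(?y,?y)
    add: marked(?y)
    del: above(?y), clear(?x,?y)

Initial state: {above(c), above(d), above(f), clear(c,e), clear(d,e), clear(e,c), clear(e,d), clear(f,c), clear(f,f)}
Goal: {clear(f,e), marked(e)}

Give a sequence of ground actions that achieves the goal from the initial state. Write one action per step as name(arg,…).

1. swap(e,f)  →  {above(c), above(d), above(f), clear(c,e), clear(d,e), clear(e,c), clear(e,d), clear(e,e), clear(f,c), marked(e)}
2. swap(f,e)  →  {above(c), above(d), above(f), clear(c,e), clear(d,e), clear(e,c), clear(e,d), clear(f,c), clear(f,f), marked(e), marked(f)}
3. push(e,f)  →  {above(c), above(d), above(e), above(f), clear(c,e), clear(d,e), clear(e,c), clear(e,d), clear(f,c), clear(f,e), marked(e), marked(f)}

swap(e,f); swap(f,e); push(e,f)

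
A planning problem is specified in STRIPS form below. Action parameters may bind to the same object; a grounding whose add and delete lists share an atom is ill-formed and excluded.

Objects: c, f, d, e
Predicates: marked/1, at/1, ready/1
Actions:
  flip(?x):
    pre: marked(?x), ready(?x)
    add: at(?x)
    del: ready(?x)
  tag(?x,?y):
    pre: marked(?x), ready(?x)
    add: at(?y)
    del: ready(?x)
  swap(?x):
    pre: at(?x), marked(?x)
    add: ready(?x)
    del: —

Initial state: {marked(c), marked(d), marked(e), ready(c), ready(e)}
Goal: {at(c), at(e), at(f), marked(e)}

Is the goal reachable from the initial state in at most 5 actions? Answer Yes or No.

Yes

1. flip(c)  →  {at(c), marked(c), marked(d), marked(e), ready(e)}
2. flip(e)  →  {at(c), at(e), marked(c), marked(d), marked(e)}
3. swap(c)  →  {at(c), at(e), marked(c), marked(d), marked(e), ready(c)}
4. tag(c,f)  →  {at(c), at(e), at(f), marked(c), marked(d), marked(e)}
optimal plan length = 4; 4 ≤ 5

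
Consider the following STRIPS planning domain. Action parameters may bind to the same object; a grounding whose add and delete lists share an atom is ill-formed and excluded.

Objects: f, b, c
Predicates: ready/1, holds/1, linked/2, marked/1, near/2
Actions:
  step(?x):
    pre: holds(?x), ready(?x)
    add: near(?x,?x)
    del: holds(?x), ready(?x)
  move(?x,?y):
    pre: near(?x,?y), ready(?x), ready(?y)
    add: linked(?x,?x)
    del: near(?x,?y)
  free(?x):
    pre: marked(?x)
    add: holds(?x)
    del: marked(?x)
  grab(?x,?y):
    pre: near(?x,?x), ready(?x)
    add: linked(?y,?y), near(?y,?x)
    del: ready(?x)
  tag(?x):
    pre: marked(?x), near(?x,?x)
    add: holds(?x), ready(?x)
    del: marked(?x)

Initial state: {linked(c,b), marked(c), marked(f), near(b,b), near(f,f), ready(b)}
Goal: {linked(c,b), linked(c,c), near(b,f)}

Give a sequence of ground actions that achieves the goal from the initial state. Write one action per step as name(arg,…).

1. grab(b,c)  →  {linked(c,b), linked(c,c), marked(c), marked(f), near(b,b), near(c,b), near(f,f)}
2. tag(f)  →  {holds(f), linked(c,b), linked(c,c), marked(c), near(b,b), near(c,b), near(f,f), ready(f)}
3. grab(f,b)  →  {holds(f), linked(b,b), linked(c,b), linked(c,c), marked(c), near(b,b), near(b,f), near(c,b), near(f,f)}

grab(b,c); tag(f); grab(f,b)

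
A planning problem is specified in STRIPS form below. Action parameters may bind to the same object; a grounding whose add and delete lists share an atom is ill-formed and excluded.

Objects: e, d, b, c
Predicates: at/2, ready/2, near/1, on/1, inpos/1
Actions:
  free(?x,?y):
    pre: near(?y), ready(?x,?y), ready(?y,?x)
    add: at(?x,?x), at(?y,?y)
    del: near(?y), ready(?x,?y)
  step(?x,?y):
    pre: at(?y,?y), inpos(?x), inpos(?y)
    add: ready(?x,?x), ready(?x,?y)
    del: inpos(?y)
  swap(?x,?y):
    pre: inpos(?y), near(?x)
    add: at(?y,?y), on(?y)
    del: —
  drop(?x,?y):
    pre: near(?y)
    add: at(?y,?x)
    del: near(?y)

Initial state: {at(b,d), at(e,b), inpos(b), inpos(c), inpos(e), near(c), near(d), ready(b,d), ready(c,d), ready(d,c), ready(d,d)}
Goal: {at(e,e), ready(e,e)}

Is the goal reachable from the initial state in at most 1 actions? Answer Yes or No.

No

1. swap(d,e)  →  {at(b,d), at(e,b), at(e,e), inpos(b), inpos(c), inpos(e), near(c), near(d), on(e), ready(b,d), ready(c,d), ready(d,c), ready(d,d)}
2. step(e,e)  →  {at(b,d), at(e,b), at(e,e), inpos(b), inpos(c), near(c), near(d), on(e), ready(b,d), ready(c,d), ready(d,c), ready(d,d), ready(e,e)}
optimal plan length = 2; 2 > 1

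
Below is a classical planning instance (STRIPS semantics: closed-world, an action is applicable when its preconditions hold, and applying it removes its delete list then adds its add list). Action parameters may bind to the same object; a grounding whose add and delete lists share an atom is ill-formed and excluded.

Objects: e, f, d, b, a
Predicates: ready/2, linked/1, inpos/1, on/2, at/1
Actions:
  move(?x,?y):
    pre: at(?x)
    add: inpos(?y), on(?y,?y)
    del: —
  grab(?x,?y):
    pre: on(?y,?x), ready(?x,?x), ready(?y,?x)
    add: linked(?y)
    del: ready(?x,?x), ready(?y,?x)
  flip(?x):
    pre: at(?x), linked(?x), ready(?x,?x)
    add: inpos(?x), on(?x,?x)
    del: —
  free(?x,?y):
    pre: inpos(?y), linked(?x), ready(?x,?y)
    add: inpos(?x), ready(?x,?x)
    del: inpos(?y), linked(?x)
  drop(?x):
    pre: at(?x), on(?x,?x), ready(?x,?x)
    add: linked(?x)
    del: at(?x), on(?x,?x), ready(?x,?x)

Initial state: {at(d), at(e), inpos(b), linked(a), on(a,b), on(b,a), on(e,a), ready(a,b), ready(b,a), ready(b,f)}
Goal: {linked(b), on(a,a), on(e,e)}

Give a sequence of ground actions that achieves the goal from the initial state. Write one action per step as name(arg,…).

1. move(e,e)  →  {at(d), at(e), inpos(b), inpos(e), linked(a), on(a,b), on(b,a), on(e,a), on(e,e), ready(a,b), ready(b,a), ready(b,f)}
2. move(e,a)  →  {at(d), at(e), inpos(a), inpos(b), inpos(e), linked(a), on(a,a), on(a,b), on(b,a), on(e,a), on(e,e), ready(a,b), ready(b,a), ready(b,f)}
3. free(a,b)  →  {at(d), at(e), inpos(a), inpos(e), on(a,a), on(a,b), on(b,a), on(e,a), on(e,e), ready(a,a), ready(a,b), ready(b,a), ready(b,f)}
4. grab(a,b)  →  {at(d), at(e), inpos(a), inpos(e), linked(b), on(a,a), on(a,b), on(b,a), on(e,a), on(e,e), ready(a,b), ready(b,f)}

move(e,e); move(e,a); free(a,b); grab(a,b)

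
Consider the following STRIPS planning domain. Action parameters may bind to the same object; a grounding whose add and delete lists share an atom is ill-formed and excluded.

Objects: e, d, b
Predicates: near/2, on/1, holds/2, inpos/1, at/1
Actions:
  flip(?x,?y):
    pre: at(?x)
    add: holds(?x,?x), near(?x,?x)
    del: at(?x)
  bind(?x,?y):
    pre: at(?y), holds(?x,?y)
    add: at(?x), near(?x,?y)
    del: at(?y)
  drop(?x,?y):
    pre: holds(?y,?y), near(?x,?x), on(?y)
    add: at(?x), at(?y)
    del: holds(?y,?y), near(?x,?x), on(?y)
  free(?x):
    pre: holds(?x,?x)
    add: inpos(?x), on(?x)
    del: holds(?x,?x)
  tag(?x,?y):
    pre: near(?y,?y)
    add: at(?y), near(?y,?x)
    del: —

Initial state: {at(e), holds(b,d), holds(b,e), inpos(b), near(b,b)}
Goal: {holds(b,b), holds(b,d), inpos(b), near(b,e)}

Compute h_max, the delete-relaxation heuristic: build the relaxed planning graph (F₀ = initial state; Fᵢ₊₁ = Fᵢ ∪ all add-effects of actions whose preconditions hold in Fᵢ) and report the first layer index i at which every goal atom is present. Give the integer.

F0 = init (5 atoms)
F1 = F0 ∪ {at(b), holds(e,e), near(b,d), near(b,e), near(e,e)}  (10 atoms)
F2 = F1 ∪ {holds(b,b), inpos(e), near(e,b), near(e,d), on(e)}  (15 atoms)
goal ⊆ F2  ⇒  h_max = 2

2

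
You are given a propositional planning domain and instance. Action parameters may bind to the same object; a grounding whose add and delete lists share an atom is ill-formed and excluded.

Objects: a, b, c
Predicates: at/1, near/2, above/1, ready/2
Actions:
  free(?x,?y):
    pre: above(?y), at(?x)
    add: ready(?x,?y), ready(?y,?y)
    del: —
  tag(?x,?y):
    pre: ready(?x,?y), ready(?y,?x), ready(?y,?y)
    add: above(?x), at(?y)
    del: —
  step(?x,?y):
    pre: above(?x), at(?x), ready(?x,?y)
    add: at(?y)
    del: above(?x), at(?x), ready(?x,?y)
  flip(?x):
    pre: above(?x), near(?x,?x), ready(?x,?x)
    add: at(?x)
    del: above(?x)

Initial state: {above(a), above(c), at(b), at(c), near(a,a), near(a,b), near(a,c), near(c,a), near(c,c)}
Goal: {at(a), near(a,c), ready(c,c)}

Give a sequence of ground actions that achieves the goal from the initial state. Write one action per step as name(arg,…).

1. free(b,a)  →  {above(a), above(c), at(b), at(c), near(a,a), near(a,b), near(a,c), near(c,a), near(c,c), ready(a,a), ready(b,a)}
2. free(b,c)  →  {above(a), above(c), at(b), at(c), near(a,a), near(a,b), near(a,c), near(c,a), near(c,c), ready(a,a), ready(b,a), ready(b,c), ready(c,c)}
3. tag(a,a)  →  {above(a), above(c), at(a), at(b), at(c), near(a,a), near(a,b), near(a,c), near(c,a), near(c,c), ready(a,a), ready(b,a), ready(b,c), ready(c,c)}

free(b,a); free(b,c); tag(a,a)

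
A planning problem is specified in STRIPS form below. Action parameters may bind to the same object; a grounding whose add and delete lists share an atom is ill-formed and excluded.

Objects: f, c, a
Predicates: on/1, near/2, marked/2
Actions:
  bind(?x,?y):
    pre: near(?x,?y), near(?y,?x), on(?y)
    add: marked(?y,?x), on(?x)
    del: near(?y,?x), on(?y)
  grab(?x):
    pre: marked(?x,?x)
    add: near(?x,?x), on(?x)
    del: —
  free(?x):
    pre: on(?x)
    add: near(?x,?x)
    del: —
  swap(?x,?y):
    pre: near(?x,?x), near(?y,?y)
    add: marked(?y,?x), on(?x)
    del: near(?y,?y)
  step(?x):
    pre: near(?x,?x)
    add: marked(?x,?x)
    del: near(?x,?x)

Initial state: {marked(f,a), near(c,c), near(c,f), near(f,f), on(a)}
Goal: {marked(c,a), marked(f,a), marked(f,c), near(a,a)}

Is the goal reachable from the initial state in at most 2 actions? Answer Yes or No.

1. free(a)  →  {marked(f,a), near(a,a), near(c,c), near(c,f), near(f,f), on(a)}
2. swap(c,f)  →  {marked(f,a), marked(f,c), near(a,a), near(c,c), near(c,f), on(a), on(c)}
3. swap(a,c)  →  {marked(c,a), marked(f,a), marked(f,c), near(a,a), near(c,f), on(a), on(c)}
optimal plan length = 3; 3 > 2

No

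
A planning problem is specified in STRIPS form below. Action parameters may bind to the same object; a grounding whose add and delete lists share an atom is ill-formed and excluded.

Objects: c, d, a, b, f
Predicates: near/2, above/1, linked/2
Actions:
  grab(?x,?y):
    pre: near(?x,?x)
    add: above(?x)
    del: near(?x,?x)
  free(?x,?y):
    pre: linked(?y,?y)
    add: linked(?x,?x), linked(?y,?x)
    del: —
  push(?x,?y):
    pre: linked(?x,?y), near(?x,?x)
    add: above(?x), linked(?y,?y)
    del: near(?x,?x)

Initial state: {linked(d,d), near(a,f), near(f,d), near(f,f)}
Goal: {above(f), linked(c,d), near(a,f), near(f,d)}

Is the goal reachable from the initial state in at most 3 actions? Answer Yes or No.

1. grab(f,c)  →  {above(f), linked(d,d), near(a,f), near(f,d)}
2. free(c,d)  →  {above(f), linked(c,c), linked(d,c), linked(d,d), near(a,f), near(f,d)}
3. free(d,c)  →  {above(f), linked(c,c), linked(c,d), linked(d,c), linked(d,d), near(a,f), near(f,d)}
optimal plan length = 3; 3 ≤ 3

Yes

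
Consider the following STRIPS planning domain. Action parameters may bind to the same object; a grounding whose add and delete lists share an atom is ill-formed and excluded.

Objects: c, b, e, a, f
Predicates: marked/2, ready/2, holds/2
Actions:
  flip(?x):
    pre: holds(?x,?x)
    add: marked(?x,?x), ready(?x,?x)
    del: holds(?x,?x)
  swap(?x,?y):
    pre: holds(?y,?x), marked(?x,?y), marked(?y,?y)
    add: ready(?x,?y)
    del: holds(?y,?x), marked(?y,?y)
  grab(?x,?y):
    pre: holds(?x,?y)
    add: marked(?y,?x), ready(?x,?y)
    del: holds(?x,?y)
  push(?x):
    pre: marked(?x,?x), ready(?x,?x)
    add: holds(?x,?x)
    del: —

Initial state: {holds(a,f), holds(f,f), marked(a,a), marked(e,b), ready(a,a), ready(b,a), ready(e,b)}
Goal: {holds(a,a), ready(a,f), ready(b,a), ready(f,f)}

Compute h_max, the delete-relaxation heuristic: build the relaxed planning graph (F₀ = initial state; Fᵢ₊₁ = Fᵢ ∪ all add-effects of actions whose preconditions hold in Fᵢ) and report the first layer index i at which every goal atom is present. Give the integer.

1

F0 = init (7 atoms)
F1 = F0 ∪ {holds(a,a), marked(f,a), marked(f,f), ready(a,f), ready(f,f)}  (12 atoms)
goal ⊆ F1  ⇒  h_max = 1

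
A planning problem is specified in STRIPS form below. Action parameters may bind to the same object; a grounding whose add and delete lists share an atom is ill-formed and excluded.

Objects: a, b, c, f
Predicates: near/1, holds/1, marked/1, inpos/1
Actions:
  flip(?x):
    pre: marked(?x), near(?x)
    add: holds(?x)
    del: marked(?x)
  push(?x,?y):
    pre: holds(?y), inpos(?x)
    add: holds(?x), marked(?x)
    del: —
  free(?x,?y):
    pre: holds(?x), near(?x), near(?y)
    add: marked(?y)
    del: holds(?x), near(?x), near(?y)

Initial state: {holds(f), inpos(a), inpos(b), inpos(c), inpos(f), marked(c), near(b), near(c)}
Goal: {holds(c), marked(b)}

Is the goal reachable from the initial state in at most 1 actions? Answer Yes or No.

1. flip(c)  →  {holds(c), holds(f), inpos(a), inpos(b), inpos(c), inpos(f), near(b), near(c)}
2. push(b,c)  →  {holds(b), holds(c), holds(f), inpos(a), inpos(b), inpos(c), inpos(f), marked(b), near(b), near(c)}
optimal plan length = 2; 2 > 1

No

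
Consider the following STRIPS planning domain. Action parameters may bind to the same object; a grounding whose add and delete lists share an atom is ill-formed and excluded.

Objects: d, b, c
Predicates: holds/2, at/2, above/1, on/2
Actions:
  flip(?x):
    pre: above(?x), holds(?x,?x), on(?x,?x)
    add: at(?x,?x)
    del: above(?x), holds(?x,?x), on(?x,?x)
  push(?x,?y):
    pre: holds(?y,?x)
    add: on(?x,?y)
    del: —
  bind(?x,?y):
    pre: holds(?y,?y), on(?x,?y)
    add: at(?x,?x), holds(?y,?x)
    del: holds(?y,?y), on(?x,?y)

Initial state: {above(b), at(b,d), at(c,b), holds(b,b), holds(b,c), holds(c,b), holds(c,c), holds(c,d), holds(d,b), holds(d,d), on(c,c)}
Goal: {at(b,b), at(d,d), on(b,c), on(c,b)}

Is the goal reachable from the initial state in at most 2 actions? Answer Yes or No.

No

1. push(d,c)  →  {above(b), at(b,d), at(c,b), holds(b,b), holds(b,c), holds(c,b), holds(c,c), holds(c,d), holds(d,b), holds(d,d), on(c,c), on(d,c)}
2. push(b,d)  →  {above(b), at(b,d), at(c,b), holds(b,b), holds(b,c), holds(c,b), holds(c,c), holds(c,d), holds(d,b), holds(d,d), on(b,d), on(c,c), on(d,c)}
3. push(b,c)  →  {above(b), at(b,d), at(c,b), holds(b,b), holds(b,c), holds(c,b), holds(c,c), holds(c,d), holds(d,b), holds(d,d), on(b,c), on(b,d), on(c,c), on(d,c)}
4. push(c,b)  →  {above(b), at(b,d), at(c,b), holds(b,b), holds(b,c), holds(c,b), holds(c,c), holds(c,d), holds(d,b), holds(d,d), on(b,c), on(b,d), on(c,b), on(c,c), on(d,c)}
5. bind(d,c)  →  {above(b), at(b,d), at(c,b), at(d,d), holds(b,b), holds(b,c), holds(c,b), holds(c,d), holds(d,b), holds(d,d), on(b,c), on(b,d), on(c,b), on(c,c)}
6. bind(b,d)  →  {above(b), at(b,b), at(b,d), at(c,b), at(d,d), holds(b,b), holds(b,c), holds(c,b), holds(c,d), holds(d,b), on(b,c), on(c,b), on(c,c)}
optimal plan length = 6; 6 > 2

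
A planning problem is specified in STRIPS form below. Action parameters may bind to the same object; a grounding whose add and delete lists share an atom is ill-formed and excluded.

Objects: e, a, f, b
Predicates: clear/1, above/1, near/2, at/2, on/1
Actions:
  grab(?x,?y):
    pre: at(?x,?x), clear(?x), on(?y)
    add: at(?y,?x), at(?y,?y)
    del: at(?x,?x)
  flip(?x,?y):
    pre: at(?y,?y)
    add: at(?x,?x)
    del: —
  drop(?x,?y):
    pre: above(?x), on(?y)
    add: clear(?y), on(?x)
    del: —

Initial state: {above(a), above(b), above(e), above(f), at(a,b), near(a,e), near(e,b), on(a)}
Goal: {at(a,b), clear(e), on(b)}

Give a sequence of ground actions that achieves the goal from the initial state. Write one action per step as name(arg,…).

drop(e,a); drop(b,e)

1. drop(e,a)  →  {above(a), above(b), above(e), above(f), at(a,b), clear(a), near(a,e), near(e,b), on(a), on(e)}
2. drop(b,e)  →  {above(a), above(b), above(e), above(f), at(a,b), clear(a), clear(e), near(a,e), near(e,b), on(a), on(b), on(e)}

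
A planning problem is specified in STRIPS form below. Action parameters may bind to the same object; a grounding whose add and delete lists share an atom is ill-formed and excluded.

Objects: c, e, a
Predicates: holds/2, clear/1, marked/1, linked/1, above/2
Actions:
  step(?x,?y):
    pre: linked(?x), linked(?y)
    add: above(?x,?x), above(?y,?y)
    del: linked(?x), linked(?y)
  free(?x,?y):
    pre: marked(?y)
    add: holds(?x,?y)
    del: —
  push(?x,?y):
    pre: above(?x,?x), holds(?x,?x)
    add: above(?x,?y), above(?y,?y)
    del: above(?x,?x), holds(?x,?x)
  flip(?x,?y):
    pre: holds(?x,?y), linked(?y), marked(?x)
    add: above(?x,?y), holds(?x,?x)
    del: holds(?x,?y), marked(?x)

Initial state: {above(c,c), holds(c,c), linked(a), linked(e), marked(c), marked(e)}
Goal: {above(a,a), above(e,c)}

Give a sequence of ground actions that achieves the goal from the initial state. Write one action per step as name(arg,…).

1. step(e,a)  →  {above(a,a), above(c,c), above(e,e), holds(c,c), marked(c), marked(e)}
2. free(e,e)  →  {above(a,a), above(c,c), above(e,e), holds(c,c), holds(e,e), marked(c), marked(e)}
3. push(e,c)  →  {above(a,a), above(c,c), above(e,c), holds(c,c), marked(c), marked(e)}

step(e,a); free(e,e); push(e,c)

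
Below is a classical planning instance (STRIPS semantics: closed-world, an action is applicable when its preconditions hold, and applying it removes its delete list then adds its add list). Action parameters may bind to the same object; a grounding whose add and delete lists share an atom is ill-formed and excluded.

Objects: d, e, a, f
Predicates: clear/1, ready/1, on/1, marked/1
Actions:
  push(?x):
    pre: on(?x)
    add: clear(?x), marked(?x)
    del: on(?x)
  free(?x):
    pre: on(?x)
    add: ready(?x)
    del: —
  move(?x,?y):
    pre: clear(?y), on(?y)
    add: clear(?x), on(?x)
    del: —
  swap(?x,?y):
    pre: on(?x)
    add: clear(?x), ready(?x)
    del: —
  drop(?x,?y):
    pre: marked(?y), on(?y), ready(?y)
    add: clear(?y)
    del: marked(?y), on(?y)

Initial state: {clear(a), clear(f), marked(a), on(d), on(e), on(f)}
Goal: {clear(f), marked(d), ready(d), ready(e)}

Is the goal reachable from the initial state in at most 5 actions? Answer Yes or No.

1. free(d)  →  {clear(a), clear(f), marked(a), on(d), on(e), on(f), ready(d)}
2. push(d)  →  {clear(a), clear(d), clear(f), marked(a), marked(d), on(e), on(f), ready(d)}
3. free(e)  →  {clear(a), clear(d), clear(f), marked(a), marked(d), on(e), on(f), ready(d), ready(e)}
optimal plan length = 3; 3 ≤ 5

Yes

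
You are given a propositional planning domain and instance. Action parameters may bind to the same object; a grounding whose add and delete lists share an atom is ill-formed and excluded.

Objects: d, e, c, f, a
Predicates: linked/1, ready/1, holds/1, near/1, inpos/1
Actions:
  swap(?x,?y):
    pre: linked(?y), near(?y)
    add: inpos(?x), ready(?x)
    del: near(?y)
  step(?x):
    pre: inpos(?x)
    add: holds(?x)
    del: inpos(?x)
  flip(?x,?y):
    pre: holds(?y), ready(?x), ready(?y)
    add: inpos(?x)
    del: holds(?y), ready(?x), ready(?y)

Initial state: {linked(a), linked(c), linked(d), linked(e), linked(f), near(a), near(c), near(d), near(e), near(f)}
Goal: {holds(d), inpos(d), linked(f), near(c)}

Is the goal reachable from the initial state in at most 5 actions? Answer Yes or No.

1. swap(d,d)  →  {inpos(d), linked(a), linked(c), linked(d), linked(e), linked(f), near(a), near(c), near(e), near(f), ready(d)}
2. step(d)  →  {holds(d), linked(a), linked(c), linked(d), linked(e), linked(f), near(a), near(c), near(e), near(f), ready(d)}
3. swap(d,e)  →  {holds(d), inpos(d), linked(a), linked(c), linked(d), linked(e), linked(f), near(a), near(c), near(f), ready(d)}
optimal plan length = 3; 3 ≤ 5

Yes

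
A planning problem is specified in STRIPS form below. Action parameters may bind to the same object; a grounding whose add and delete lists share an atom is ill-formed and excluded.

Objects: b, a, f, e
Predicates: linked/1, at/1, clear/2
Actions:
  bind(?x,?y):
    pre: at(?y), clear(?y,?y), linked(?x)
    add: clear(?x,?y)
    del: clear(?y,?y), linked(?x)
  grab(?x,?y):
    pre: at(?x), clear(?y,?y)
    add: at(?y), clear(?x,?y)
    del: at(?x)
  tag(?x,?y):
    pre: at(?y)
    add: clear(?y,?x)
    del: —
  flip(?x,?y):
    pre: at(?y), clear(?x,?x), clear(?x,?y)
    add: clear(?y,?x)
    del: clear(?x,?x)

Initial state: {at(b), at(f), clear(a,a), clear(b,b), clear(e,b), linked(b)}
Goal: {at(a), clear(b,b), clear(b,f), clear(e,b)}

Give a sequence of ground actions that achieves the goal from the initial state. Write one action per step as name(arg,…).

grab(f,a); tag(f,b)

1. grab(f,a)  →  {at(a), at(b), clear(a,a), clear(b,b), clear(e,b), clear(f,a), linked(b)}
2. tag(f,b)  →  {at(a), at(b), clear(a,a), clear(b,b), clear(b,f), clear(e,b), clear(f,a), linked(b)}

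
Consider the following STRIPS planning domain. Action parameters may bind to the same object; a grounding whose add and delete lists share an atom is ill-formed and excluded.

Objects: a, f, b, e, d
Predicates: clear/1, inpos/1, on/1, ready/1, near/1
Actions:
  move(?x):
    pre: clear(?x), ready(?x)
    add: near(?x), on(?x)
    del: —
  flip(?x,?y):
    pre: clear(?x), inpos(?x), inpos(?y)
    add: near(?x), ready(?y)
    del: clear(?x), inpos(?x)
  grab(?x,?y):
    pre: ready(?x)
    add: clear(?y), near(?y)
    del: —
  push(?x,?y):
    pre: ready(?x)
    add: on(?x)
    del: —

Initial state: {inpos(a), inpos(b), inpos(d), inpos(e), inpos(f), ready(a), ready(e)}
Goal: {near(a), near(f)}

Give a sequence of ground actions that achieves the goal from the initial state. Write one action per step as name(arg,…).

grab(a,a); grab(a,f)

1. grab(a,a)  →  {clear(a), inpos(a), inpos(b), inpos(d), inpos(e), inpos(f), near(a), ready(a), ready(e)}
2. grab(a,f)  →  {clear(a), clear(f), inpos(a), inpos(b), inpos(d), inpos(e), inpos(f), near(a), near(f), ready(a), ready(e)}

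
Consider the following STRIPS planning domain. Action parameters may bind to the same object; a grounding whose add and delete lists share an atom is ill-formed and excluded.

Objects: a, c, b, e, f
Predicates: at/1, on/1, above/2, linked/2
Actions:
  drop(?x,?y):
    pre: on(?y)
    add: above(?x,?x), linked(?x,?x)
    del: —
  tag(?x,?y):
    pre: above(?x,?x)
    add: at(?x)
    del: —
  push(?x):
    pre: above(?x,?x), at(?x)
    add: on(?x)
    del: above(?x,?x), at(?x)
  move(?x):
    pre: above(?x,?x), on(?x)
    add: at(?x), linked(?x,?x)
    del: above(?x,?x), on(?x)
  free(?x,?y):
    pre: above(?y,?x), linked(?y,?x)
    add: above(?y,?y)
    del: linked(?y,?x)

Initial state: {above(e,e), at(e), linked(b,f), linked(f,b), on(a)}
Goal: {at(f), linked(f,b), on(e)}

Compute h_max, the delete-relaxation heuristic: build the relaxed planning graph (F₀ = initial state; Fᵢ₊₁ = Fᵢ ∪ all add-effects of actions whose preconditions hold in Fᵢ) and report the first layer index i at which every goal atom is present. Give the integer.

2

F0 = init (5 atoms)
F1 = F0 ∪ {above(a,a), above(b,b), above(c,c), above(f,f), linked(a,a), linked(b,b), linked(c,c), linked(e,e), linked(f,f), on(e)}  (15 atoms)
F2 = F1 ∪ {at(a), at(b), at(c), at(f)}  (19 atoms)
goal ⊆ F2  ⇒  h_max = 2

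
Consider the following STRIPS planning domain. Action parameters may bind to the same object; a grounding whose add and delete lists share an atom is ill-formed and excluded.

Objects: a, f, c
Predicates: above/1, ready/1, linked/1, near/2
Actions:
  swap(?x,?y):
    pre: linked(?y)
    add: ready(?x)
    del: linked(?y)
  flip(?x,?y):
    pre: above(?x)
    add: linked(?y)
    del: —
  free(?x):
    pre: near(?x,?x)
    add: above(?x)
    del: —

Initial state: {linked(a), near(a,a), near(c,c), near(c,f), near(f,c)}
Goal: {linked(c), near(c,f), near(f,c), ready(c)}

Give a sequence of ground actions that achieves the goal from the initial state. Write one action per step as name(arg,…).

1. swap(c,a)  →  {near(a,a), near(c,c), near(c,f), near(f,c), ready(c)}
2. free(a)  →  {above(a), near(a,a), near(c,c), near(c,f), near(f,c), ready(c)}
3. flip(a,c)  →  {above(a), linked(c), near(a,a), near(c,c), near(c,f), near(f,c), ready(c)}

swap(c,a); free(a); flip(a,c)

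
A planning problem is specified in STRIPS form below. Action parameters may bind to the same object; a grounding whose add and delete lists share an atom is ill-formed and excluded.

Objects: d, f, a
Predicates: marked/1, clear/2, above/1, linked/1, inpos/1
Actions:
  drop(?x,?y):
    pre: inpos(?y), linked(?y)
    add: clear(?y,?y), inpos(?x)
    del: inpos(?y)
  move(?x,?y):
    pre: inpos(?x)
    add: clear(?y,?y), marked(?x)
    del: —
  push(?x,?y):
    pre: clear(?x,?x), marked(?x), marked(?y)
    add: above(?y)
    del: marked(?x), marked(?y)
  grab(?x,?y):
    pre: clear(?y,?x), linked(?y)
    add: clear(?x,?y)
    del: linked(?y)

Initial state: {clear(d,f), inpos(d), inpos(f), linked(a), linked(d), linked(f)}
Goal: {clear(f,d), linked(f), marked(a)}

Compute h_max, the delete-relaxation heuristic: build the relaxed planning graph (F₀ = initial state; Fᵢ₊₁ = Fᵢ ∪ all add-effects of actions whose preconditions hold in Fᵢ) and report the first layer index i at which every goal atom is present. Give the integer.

F0 = init (6 atoms)
F1 = F0 ∪ {clear(a,a), clear(d,d), clear(f,d), clear(f,f), inpos(a), marked(d), marked(f)}  (13 atoms)
F2 = F1 ∪ {above(d), above(f), marked(a)}  (16 atoms)
goal ⊆ F2  ⇒  h_max = 2

2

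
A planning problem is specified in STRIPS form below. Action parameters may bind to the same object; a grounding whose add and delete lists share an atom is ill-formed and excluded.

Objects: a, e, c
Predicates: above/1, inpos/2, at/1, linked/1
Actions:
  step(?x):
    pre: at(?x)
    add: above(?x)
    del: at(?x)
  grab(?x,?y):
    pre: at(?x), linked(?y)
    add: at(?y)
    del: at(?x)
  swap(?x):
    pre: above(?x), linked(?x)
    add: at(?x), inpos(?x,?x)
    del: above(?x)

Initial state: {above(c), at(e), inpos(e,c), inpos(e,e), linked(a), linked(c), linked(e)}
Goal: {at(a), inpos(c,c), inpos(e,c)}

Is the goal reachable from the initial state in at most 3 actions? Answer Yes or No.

1. grab(e,a)  →  {above(c), at(a), inpos(e,c), inpos(e,e), linked(a), linked(c), linked(e)}
2. swap(c)  →  {at(a), at(c), inpos(c,c), inpos(e,c), inpos(e,e), linked(a), linked(c), linked(e)}
optimal plan length = 2; 2 ≤ 3

Yes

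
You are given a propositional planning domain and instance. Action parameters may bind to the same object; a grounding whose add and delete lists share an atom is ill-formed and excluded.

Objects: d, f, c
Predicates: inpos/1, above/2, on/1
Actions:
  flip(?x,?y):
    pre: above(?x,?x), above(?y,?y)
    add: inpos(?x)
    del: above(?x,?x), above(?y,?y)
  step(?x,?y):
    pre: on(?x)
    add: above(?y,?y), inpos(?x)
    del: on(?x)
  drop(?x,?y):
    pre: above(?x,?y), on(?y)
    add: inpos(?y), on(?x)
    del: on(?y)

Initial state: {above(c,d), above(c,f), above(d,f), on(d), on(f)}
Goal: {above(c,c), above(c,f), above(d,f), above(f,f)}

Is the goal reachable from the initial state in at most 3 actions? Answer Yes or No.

1. step(d,f)  →  {above(c,d), above(c,f), above(d,f), above(f,f), inpos(d), on(f)}
2. step(f,c)  →  {above(c,c), above(c,d), above(c,f), above(d,f), above(f,f), inpos(d), inpos(f)}
optimal plan length = 2; 2 ≤ 3

Yes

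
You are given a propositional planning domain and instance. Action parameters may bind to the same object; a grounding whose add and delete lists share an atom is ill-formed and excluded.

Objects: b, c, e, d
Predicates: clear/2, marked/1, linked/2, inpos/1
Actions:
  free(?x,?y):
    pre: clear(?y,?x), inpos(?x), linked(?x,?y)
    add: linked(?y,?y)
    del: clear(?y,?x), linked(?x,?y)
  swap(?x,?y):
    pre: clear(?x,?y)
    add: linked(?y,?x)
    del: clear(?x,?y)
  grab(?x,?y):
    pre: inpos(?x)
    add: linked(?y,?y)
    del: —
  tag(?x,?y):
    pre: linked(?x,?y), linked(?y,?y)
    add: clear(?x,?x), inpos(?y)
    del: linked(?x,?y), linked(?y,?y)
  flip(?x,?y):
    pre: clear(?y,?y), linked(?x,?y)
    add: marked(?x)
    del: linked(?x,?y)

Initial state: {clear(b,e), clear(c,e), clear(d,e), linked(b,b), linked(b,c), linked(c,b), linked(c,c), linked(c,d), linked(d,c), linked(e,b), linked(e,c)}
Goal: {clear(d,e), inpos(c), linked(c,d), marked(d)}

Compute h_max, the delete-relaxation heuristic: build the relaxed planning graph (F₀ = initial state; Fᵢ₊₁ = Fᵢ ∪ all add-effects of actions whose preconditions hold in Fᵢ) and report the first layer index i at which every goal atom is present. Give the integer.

2

F0 = init (11 atoms)
F1 = F0 ∪ {clear(b,b), clear(c,c), clear(d,d), clear(e,e), inpos(b), inpos(c), linked(e,d)}  (18 atoms)
F2 = F1 ∪ {linked(d,d), linked(e,e), marked(b), marked(c), marked(d), marked(e)}  (24 atoms)
goal ⊆ F2  ⇒  h_max = 2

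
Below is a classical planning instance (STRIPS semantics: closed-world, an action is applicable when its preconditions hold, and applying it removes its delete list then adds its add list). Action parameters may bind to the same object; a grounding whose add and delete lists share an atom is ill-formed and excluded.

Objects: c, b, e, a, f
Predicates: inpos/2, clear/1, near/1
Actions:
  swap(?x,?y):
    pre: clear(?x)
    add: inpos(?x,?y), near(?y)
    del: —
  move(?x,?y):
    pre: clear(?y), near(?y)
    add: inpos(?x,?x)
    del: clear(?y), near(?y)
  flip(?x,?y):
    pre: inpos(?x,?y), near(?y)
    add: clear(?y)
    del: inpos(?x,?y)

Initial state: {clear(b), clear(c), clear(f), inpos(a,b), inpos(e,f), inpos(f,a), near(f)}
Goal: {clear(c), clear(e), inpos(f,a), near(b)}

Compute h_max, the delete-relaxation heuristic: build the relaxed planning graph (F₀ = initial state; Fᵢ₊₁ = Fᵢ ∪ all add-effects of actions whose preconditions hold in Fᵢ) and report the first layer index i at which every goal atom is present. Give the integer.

2

F0 = init (7 atoms)
F1 = F0 ∪ {inpos(a,a), inpos(b,a), inpos(b,b), inpos(b,c), inpos(b,e), inpos(b,f), inpos(c,a), inpos(c,b), inpos(c,c), inpos(c,e), inpos(c,f), inpos(e,e), inpos(f,b), inpos(f,c), inpos(f,e), inpos(f,f), near(a), near(b), near(c), near(e)}  (27 atoms)
F2 = F1 ∪ {clear(a), clear(e)}  (29 atoms)
goal ⊆ F2  ⇒  h_max = 2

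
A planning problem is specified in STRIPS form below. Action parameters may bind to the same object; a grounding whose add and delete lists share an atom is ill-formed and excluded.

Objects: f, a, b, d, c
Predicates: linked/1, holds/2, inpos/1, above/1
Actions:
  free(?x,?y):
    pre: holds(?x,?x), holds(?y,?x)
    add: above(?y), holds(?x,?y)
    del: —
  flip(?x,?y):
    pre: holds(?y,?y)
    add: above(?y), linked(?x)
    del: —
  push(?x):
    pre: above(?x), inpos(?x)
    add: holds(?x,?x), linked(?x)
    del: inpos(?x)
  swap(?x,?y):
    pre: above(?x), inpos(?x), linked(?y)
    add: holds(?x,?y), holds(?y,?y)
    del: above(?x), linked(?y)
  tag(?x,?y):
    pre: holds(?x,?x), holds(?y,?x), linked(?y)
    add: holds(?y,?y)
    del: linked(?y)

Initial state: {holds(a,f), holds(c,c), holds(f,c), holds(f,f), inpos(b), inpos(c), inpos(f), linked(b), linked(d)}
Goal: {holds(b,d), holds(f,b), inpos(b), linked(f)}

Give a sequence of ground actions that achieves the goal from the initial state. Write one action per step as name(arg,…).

free(f,f); swap(f,b); flip(f,b); swap(b,d)

1. free(f,f)  →  {above(f), holds(a,f), holds(c,c), holds(f,c), holds(f,f), inpos(b), inpos(c), inpos(f), linked(b), linked(d)}
2. swap(f,b)  →  {holds(a,f), holds(b,b), holds(c,c), holds(f,b), holds(f,c), holds(f,f), inpos(b), inpos(c), inpos(f), linked(d)}
3. flip(f,b)  →  {above(b), holds(a,f), holds(b,b), holds(c,c), holds(f,b), holds(f,c), holds(f,f), inpos(b), inpos(c), inpos(f), linked(d), linked(f)}
4. swap(b,d)  →  {holds(a,f), holds(b,b), holds(b,d), holds(c,c), holds(d,d), holds(f,b), holds(f,c), holds(f,f), inpos(b), inpos(c), inpos(f), linked(f)}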